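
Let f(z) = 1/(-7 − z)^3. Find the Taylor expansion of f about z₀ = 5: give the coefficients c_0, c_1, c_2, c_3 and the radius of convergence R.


Let w = z − z₀, so z = z₀ + w.
Then -7 − z = -7 − (z₀ + w) = (-7 − z₀) − w = -12 − w.
f(z) = 1/(-12 − w)^3 = (1/(-12)^3) · (1 − w/(-12))^{−3}.
By the binomial series (1−u)^{−3} = Σ_{n≥0} C(n+2, 2) u^n for |u|<1, with u = w/(-12):
  c_n = C(n+2, 2) / (-12)^(n+3).
  c_0 = 1/(-12)^3 = -1/1728.
  c_1 = 3/(-12)^4 = 1/6912.
  c_2 = 6/(-12)^5 = -1/41472.
  c_3 = 10/(-12)^6 = 5/1492992.
The series is valid for |w/d| < 1, i.e. |z − z₀| < |d|.
Radius of convergence: R = |-7 − z₀| = |-12| = 12 (distance from z₀ to the singularity z = -7).

c_0 = -1/1728, c_1 = 1/6912, c_2 = -1/41472, c_3 = 5/1492992; R = 12.


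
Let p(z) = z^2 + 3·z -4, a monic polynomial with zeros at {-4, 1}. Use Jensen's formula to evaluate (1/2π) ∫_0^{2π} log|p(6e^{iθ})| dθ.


Zeros: -4, 1; r = 6.
Inside |z| < r: -4, 1. Outside (|z| ≥ r): ∅.
p(0) = -4, so log|p(0)| = log(4) = 1.3863.
Apply Jensen: I(r) = log|p(0)| + Σ_k log(r/|z_k|), summed over zeros inside |z| < r.
  log(r/|z_k|) for z_k = -4: log(6/4) = 0.4055
  log(r/|z_k|) for z_k = 1: log(6/1) = 1.7918
Sum over inside zeros: 2.1972.
I(r) = log|p(0)| + (inside sum) = 1.3863 + 2.1972 = 3.5835.
Closed form (all zeros inside, monic): I(r) = n·log(r) = 2·log(6) = 3.5835. ✓

I(r) ≈ 3.5835.


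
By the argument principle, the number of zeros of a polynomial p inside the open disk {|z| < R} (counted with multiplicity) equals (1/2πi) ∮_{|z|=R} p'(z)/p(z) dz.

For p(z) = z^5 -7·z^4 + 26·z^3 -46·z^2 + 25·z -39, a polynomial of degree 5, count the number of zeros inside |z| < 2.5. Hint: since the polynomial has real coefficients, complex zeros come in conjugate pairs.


The zeros of p are: (0 + 1i), (0 - 1i), (2 + 3i), (2 - 3i), 3.
Their magnitudes are: 1, 1, 3.606, 3.606, 3.
Zeros with |z| < R = 2.5: (0 + 1i), (0 - 1i).
Count = 2.
By the argument principle, (1/2πi) ∮_{|z|=R} p'(z)/p(z) dz equals exactly this count.

Number of zeros inside |z| < 2.5: 2.


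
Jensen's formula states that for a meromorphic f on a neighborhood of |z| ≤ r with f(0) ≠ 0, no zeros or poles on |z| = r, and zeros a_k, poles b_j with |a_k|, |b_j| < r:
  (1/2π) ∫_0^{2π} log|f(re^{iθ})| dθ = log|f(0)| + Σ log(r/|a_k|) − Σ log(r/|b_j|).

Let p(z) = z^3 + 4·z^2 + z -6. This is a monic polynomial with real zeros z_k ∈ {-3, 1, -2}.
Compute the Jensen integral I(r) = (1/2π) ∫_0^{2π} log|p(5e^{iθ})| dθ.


Zeros: -3, -2, 1; r = 5.
Inside |z| < r: -3, -2, 1. Outside (|z| ≥ r): ∅.
p(0) = -6, so log|p(0)| = log(6) = 1.7918.
Apply Jensen: I(r) = log|p(0)| + Σ_k log(r/|z_k|), summed over zeros inside |z| < r.
  log(r/|z_k|) for z_k = -3: log(5/3) = 0.5108
  log(r/|z_k|) for z_k = 1: log(5/1) = 1.6094
  log(r/|z_k|) for z_k = -2: log(5/2) = 0.9163
Sum over inside zeros: 3.0366.
I(r) = log|p(0)| + (inside sum) = 1.7918 + 3.0366 = 4.8283.
Closed form (all zeros inside, monic): I(r) = n·log(r) = 3·log(5) = 4.8283. ✓

I(r) ≈ 4.8283.


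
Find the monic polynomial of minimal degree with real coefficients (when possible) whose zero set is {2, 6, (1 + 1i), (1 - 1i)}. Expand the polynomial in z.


The polynomial is p(z) = ∏_{α ∈ S} (z − α), where S = {2, 6, (1 + 1i), (1 - 1i)}.
Expanding the product yields: p(z) = z^4 -10·z^3 + 30·z^2 -40·z + 24.
Note conjugate pairs combine to real quadratics: (z − (1+1i))(z − (1−1i)) = z² − 2z + 2.
The resulting polynomial has degree 4 and real coefficients as required.

p(z) = z^4 -10·z^3 + 30·z^2 -40·z + 24.


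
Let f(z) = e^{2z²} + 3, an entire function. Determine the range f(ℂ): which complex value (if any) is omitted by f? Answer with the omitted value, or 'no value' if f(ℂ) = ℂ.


Little Picard bounds the complement of f(ℂ) to at most one point.
The exponent g(z) = 2z² is a nonconstant polynomial, hence surjective onto ℂ. So e^{g(z)} takes every value in {e^w : w ∈ ℂ} = ℂ ∖ {0}. Adding 3 shifts the range to ℂ ∖ {3}. f omits exactly 3.

Omitted value: 3.


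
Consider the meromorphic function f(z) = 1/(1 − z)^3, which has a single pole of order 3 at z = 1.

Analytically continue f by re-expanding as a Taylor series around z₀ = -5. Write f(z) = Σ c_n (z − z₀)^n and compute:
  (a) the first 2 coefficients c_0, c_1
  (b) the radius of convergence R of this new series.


Let w = z − z₀, so z = z₀ + w.
Then 1 − z = 1 − (z₀ + w) = (1 − z₀) − w = 6 − w.
f(z) = 1/(6 − w)^3 = (1/(6)^3) · (1 − w/(6))^{−3}.
By the binomial series (1−u)^{−3} = Σ_{n≥0} C(n+2, 2) u^n for |u|<1, with u = w/(6):
  c_n = C(n+2, 2) / (6)^(n+3).
  c_0 = 1/(6)^3 = 1/216.
  c_1 = 3/(6)^4 = 1/432.
The series is valid for |w/d| < 1, i.e. |z − z₀| < |d|.
Radius of convergence: R = |1 − z₀| = |6| = 6 (distance from z₀ to the singularity z = 1).

c_0 = 1/216, c_1 = 1/432; R = 6.


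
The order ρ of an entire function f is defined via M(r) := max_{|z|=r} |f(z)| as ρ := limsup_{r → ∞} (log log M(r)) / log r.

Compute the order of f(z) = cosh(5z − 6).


cosh(w) is a linear combination of e^{iw} and e^{−iw} (or e^w, e^{−w} in the hyperbolic case), so |cosh(w)| ≤ e^{|w|}. With w = 5z − 6, |w| ≤ 5|z| + 6 = 5r + 6 on |z| = r, giving M(r) ≤ e^{5r + 6}, so ρ ≤ 1. On a suitable ray (z = it for sin/cos; z = t for sinh/cosh, t real → ∞), |cosh(5z − 6)| grows like e^{5|t|}/2, so ρ ≥ 1. Hence ρ = 1.
Therefore ρ = 1.

Order ρ = 1.


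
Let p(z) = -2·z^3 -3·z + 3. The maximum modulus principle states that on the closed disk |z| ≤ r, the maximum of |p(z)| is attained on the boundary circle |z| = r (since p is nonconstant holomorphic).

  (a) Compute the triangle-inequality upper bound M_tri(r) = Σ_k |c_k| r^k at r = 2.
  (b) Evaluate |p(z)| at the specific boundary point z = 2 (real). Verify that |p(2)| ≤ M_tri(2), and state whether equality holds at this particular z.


Coefficients: c_0 = 3, c_1 = -3, c_2 = 0, c_3 = -2. Radius r = 2.
Part (a). Triangle bound: M_tri(r) = Σ_k |c_k| r^k
  = |3|·2^0 + |-3|·2^1 + |0|·2^2 + |-2|·2^3
  = 3 + 6 + 0 + 16 = 25.
This bounds M(r) := max_{|z|=r} |p(z)| from above; equality holds iff all terms c_k z^k can be made to align in phase at a single z on |z|=r.
Part (b). At z = 2 (real, on the circle |z| = r):
  p(2) = (3)·2^0 + (-3)·2^1 + (0)·2^2 + (-2)·2^3 = -19.
  |p(2)| = 19.
Check: |p(2)| = 19 ≤ 25 = M_tri(2). ✓ Equality does not hold at z = 2 (the coefficients have mixed signs, so the terms do not all align in phase there).

M_tri(2) = 25; |p(2)| = 19; equality at z=2: no.


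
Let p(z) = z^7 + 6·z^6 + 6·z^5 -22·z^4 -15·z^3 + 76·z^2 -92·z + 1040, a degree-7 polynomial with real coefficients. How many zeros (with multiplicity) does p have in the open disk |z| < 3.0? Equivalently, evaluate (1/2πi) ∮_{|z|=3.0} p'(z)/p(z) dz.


The zeros of p are: (0 + 2i), (0 - 2i), (-3 + 2i), (-3 - 2i), (2 + 1i), (2 - 1i), -4.
Their magnitudes are: 2, 2, 3.606, 3.606, 2.236, 2.236, 4.
Zeros with |z| < R = 3.0: (0 + 2i), (0 - 2i), (2 + 1i), (2 - 1i).
Count = 4.
By the argument principle, (1/2πi) ∮_{|z|=R} p'(z)/p(z) dz equals exactly this count.

Number of zeros inside |z| < 3.0: 4.


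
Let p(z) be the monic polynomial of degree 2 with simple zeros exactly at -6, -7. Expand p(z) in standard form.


The polynomial is p(z) = ∏_{α ∈ S} (z − α), where S = {-6, -7}.
Expanding the product yields: p(z) = z^2 + 13·z + 42.
The resulting polynomial has degree 2 and real coefficients as required.

p(z) = z^2 + 13·z + 42.


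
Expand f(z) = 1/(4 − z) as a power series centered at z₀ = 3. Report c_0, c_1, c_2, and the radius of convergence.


Let w = z − z₀, so z = z₀ + w.
Then 4 − z = 4 − (z₀ + w) = (4 − z₀) − w = 1 − w.
f(z) = 1/(1 − w) = (1/(1)) · 1/(1 − w/(1)) = Σ_{n≥0} w^n / (1)^(n+1).
So c_n = 1/(1)^(n+1):
  c_0 = 1/(1)^1 = 1.
  c_1 = 1/(1)^2 = 1.
  c_2 = 1/(1)^3 = 1.
The series is valid for |w/d| < 1, i.e. |z − z₀| < |d|.
Radius of convergence: R = |4 − z₀| = |1| = 1 (distance from z₀ to the singularity z = 4).

c_0 = 1, c_1 = 1, c_2 = 1; R = 1.


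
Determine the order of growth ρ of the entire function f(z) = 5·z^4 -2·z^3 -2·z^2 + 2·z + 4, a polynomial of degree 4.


|f(z)| ≤ Σ|c_k|·r^k = O(r^4) as r → ∞. Polynomial growth is O(e^{r^ε}) for every ε > 0 (since r^4/e^{r^ε} → 0), so ρ ≤ ε for all ε > 0, i.e. ρ = 0. Every nonconstant polynomial has order 0.
Therefore ρ = 0.

Order ρ = 0.


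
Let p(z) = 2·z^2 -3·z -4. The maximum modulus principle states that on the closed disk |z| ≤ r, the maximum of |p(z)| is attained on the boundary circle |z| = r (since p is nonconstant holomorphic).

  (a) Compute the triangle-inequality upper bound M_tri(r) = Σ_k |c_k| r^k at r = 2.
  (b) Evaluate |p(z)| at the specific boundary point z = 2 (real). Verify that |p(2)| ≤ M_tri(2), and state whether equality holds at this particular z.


Coefficients: c_0 = -4, c_1 = -3, c_2 = 2. Radius r = 2.
Part (a). Triangle bound: M_tri(r) = Σ_k |c_k| r^k
  = |-4|·2^0 + |-3|·2^1 + |2|·2^2
  = 4 + 6 + 8 = 18.
This bounds M(r) := max_{|z|=r} |p(z)| from above; equality holds iff all terms c_k z^k can be made to align in phase at a single z on |z|=r.
Part (b). At z = 2 (real, on the circle |z| = r):
  p(2) = (-4)·2^0 + (-3)·2^1 + (2)·2^2 = -2.
  |p(2)| = 2.
Check: |p(2)| = 2 ≤ 18 = M_tri(2). ✓ Equality does not hold at z = 2 (the coefficients have mixed signs, so the terms do not all align in phase there).

M_tri(2) = 18; |p(2)| = 2; equality at z=2: no.


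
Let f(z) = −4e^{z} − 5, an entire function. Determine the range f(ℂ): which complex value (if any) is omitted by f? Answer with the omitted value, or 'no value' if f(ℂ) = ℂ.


Little Picard bounds the complement of f(ℂ) to at most one point.
e^{z} is never zero on ℂ, so -4·e^{z} takes every value in ℂ ∖ {0}. Adding -5 shifts the range to ℂ ∖ {-5}. Thus f omits exactly the value -5.

Omitted value: -5.


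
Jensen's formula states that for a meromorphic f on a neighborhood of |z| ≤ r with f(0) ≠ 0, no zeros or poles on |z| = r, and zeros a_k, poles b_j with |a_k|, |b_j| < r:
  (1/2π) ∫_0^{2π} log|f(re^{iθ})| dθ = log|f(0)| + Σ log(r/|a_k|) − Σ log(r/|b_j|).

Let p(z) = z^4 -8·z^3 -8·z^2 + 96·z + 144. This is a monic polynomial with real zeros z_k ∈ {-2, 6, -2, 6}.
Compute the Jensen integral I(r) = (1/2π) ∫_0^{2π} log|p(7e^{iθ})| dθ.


Zeros: -2, -2, 6, 6; r = 7.
Inside |z| < r: -2, -2, 6, 6. Outside (|z| ≥ r): ∅.
p(0) = 144, so log|p(0)| = log(144) = 4.9698.
Apply Jensen: I(r) = log|p(0)| + Σ_k log(r/|z_k|), summed over zeros inside |z| < r.
  log(r/|z_k|) for z_k = -2: log(7/2) = 1.2528
  log(r/|z_k|) for z_k = 6: log(7/6) = 0.1542
  log(r/|z_k|) for z_k = -2: log(7/2) = 1.2528
  log(r/|z_k|) for z_k = 6: log(7/6) = 0.1542
Sum over inside zeros: 2.8138.
I(r) = log|p(0)| + (inside sum) = 4.9698 + 2.8138 = 7.7836.
Closed form (all zeros inside, monic): I(r) = n·log(r) = 4·log(7) = 7.7836. ✓

I(r) ≈ 7.7836.


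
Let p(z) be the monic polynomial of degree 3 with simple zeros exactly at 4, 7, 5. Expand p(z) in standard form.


The polynomial is p(z) = ∏_{α ∈ S} (z − α), where S = {4, 7, 5}.
Expanding the product yields: p(z) = z^3 -16·z^2 + 83·z -140.
The resulting polynomial has degree 3 and real coefficients as required.

p(z) = z^3 -16·z^2 + 83·z -140.


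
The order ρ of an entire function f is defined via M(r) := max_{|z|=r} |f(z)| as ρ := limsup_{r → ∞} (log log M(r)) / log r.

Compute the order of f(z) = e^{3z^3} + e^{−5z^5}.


Each summand is entire of order 3 and 5 respectively (as in the single-exponential case). The order of a sum is at most the max of the orders, so ρ ≤ 5. For the lower bound: on |z|=r choose arg z so that -5z^5 is real positive; then |e^{-5z^5}| = e^{5r^5} while |e^{3z^3}| ≤ e^{3r^3} = o(e^{5r^5}). So |f| ≥ e^{5r^5}(1 − o(1)) and ρ ≥ 5. Hence ρ = max(3, 5) = 5.
Therefore ρ = 5.

Order ρ = 5.


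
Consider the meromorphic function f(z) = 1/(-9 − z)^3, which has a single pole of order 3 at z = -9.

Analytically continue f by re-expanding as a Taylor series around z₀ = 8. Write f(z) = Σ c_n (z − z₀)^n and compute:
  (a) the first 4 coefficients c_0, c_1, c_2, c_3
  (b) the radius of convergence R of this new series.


Let w = z − z₀, so z = z₀ + w.
Then -9 − z = -9 − (z₀ + w) = (-9 − z₀) − w = -17 − w.
f(z) = 1/(-17 − w)^3 = (1/(-17)^3) · (1 − w/(-17))^{−3}.
By the binomial series (1−u)^{−3} = Σ_{n≥0} C(n+2, 2) u^n for |u|<1, with u = w/(-17):
  c_n = C(n+2, 2) / (-17)^(n+3).
  c_0 = 1/(-17)^3 = -1/4913.
  c_1 = 3/(-17)^4 = 3/83521.
  c_2 = 6/(-17)^5 = -6/1419857.
  c_3 = 10/(-17)^6 = 10/24137569.
The series is valid for |w/d| < 1, i.e. |z − z₀| < |d|.
Radius of convergence: R = |-9 − z₀| = |-17| = 17 (distance from z₀ to the singularity z = -9).

c_0 = -1/4913, c_1 = 3/83521, c_2 = -6/1419857, c_3 = 10/24137569; R = 17.


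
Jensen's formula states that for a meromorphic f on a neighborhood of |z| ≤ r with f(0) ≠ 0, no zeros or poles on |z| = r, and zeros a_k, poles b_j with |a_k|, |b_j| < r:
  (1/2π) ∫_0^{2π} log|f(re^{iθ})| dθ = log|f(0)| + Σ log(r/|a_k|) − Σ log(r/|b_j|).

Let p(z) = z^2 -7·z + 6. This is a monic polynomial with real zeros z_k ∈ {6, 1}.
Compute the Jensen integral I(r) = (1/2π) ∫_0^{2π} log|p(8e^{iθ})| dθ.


Zeros: 1, 6; r = 8.
Inside |z| < r: 1, 6. Outside (|z| ≥ r): ∅.
p(0) = 6, so log|p(0)| = log(6) = 1.7918.
Apply Jensen: I(r) = log|p(0)| + Σ_k log(r/|z_k|), summed over zeros inside |z| < r.
  log(r/|z_k|) for z_k = 6: log(8/6) = 0.2877
  log(r/|z_k|) for z_k = 1: log(8/1) = 2.0794
Sum over inside zeros: 2.3671.
I(r) = log|p(0)| + (inside sum) = 1.7918 + 2.3671 = 4.1589.
Closed form (all zeros inside, monic): I(r) = n·log(r) = 2·log(8) = 4.1589. ✓

I(r) ≈ 4.1589.


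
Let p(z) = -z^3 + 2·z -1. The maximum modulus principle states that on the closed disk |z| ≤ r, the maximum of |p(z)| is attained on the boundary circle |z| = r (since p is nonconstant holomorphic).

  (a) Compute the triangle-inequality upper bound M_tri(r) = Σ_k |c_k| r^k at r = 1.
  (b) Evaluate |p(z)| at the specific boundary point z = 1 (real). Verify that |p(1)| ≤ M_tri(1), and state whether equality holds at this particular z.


Coefficients: c_0 = -1, c_1 = 2, c_2 = 0, c_3 = -1. Radius r = 1.
Part (a). Triangle bound: M_tri(r) = Σ_k |c_k| r^k
  = |-1|·1^0 + |2|·1^1 + |0|·1^2 + |-1|·1^3
  = 1 + 2 + 0 + 1 = 4.
This bounds M(r) := max_{|z|=r} |p(z)| from above; equality holds iff all terms c_k z^k can be made to align in phase at a single z on |z|=r.
Part (b). At z = 1 (real, on the circle |z| = r):
  p(1) = (-1)·1^0 + (2)·1^1 + (0)·1^2 + (-1)·1^3 = 0.
  |p(1)| = 0.
Check: |p(1)| = 0 ≤ 4 = M_tri(1). ✓ Equality does not hold at z = 1 (the coefficients have mixed signs, so the terms do not all align in phase there).

M_tri(1) = 4; |p(1)| = 0; equality at z=1: no.


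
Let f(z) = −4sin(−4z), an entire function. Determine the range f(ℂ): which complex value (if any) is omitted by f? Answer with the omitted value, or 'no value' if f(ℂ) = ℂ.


Little Picard bounds the complement of f(ℂ) to at most one point.
sin is entire and surjective onto ℂ: for every w ∈ ℂ, sin(ζ) = w has a solution ζ ∈ ℂ (e.g., via the complex inverse arcsin). With ζ = −4z this gives z = ζ/(-4). Then -4·sin(−4z) takes every value in -4·ℂ = ℂ, and adding 0 is a bijection of ℂ. So f is surjective and omits no value. (Note: only on the real line is sin bounded by [−1, 1].)

Omitted value: no value.


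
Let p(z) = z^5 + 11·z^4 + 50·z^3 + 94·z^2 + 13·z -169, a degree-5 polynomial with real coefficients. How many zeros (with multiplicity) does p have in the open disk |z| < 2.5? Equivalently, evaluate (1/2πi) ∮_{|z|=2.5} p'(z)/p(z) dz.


The zeros of p are: (-3 + 2i), (-3 - 2i), (-3 + 2i), (-3 - 2i), 1.
Their magnitudes are: 3.606, 3.606, 3.606, 3.606, 1.
Zeros with |z| < R = 2.5: 1.
Count = 1.
By the argument principle, (1/2πi) ∮_{|z|=R} p'(z)/p(z) dz equals exactly this count.

Number of zeros inside |z| < 2.5: 1.


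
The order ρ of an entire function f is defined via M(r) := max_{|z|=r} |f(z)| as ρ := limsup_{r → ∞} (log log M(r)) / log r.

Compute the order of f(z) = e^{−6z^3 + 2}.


|e^{−6z^3 + 2}| = e^{Re(-6·z^3) + 2} ≤ e^{6|z|^3 + 2} = e^{6r^3 + 2} on |z| = r, so ρ ≤ 3. Choosing z on |z|=r so that -6·z^3 is real positive (always possible by picking arg z appropriately) gives |f(z)| = e^{6r^3 + 2}, matching the bound. The additive constant 2 does not affect log log M(r) ~ 3·log r. Hence ρ = 3.
Therefore ρ = 3.

Order ρ = 3.


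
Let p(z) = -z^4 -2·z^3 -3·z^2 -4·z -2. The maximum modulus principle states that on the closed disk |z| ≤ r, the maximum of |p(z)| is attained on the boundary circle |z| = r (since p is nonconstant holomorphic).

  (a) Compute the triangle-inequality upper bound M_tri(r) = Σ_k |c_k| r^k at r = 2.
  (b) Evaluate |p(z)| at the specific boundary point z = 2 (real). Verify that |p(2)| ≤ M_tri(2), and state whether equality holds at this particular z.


Coefficients: c_0 = -2, c_1 = -4, c_2 = -3, c_3 = -2, c_4 = -1. Radius r = 2.
Part (a). Triangle bound: M_tri(r) = Σ_k |c_k| r^k
  = |-2|·2^0 + |-4|·2^1 + |-3|·2^2 + |-2|·2^3 + |-1|·2^4
  = 2 + 8 + 12 + 16 + 16 = 54.
This bounds M(r) := max_{|z|=r} |p(z)| from above; equality holds iff all terms c_k z^k can be made to align in phase at a single z on |z|=r.
Part (b). At z = 2 (real, on the circle |z| = r):
  p(2) = (-2)·2^0 + (-4)·2^1 + (-3)·2^2 + (-2)·2^3 + (-1)·2^4 = -54.
  |p(2)| = 54.
Since all nonzero coefficients share the same sign, |p(2)| = 54 = M_tri(2); the triangle bound is attained at z = 2, so in fact M(r) = 54.

M_tri(2) = 54; |p(2)| = 54; equality at z=2: yes.


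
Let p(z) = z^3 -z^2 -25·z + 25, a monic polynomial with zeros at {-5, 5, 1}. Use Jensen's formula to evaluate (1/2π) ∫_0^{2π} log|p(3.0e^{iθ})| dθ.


Zeros: -5, 1, 5; r = 3.0.
Inside |z| < r: 1. Outside (|z| ≥ r): -5, 5.
p(0) = 25, so log|p(0)| = log(25) = 3.2189.
Apply Jensen: I(r) = log|p(0)| + Σ_k log(r/|z_k|), summed over zeros inside |z| < r.
  log(r/|z_k|) for z_k = 1: log(3.0/1) = 1.0986
  Outside zeros (-5, 5) contribute nothing to the Jensen sum.
Sum over inside zeros: 1.0986.
I(r) = log|p(0)| + (inside sum) = 3.2189 + 1.0986 = 4.3175.
Note: since some zeros are outside |z| ≤ r, the simplified n·log(r) form does NOT apply — only the inside zeros contribute.

I(r) ≈ 4.3175.


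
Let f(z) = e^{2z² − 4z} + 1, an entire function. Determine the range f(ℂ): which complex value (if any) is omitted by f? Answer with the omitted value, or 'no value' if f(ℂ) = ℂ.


Little Picard bounds the complement of f(ℂ) to at most one point.
The exponent g(z) = 2z² − 4z is a nonconstant polynomial, hence surjective onto ℂ. So e^{g(z)} takes every value in {e^w : w ∈ ℂ} = ℂ ∖ {0}. Adding 1 shifts the range to ℂ ∖ {1}. f omits exactly 1.

Omitted value: 1.


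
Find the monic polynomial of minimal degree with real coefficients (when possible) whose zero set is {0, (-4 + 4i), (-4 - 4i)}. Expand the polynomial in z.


The polynomial is p(z) = ∏_{α ∈ S} (z − α), where S = {0, (-4 + 4i), (-4 - 4i)}.
Expanding the product yields: p(z) = z^3 + 8·z^2 + 32·z.
Note conjugate pairs combine to real quadratics: (z − (-4+4i))(z − (-4−4i)) = z² + 8z + 32.
The resulting polynomial has degree 3 and real coefficients as required.

p(z) = z^3 + 8·z^2 + 32·z.


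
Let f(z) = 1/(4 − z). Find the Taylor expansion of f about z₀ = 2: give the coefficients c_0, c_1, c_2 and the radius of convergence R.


Let w = z − z₀, so z = z₀ + w.
Then 4 − z = 4 − (z₀ + w) = (4 − z₀) − w = 2 − w.
f(z) = 1/(2 − w) = (1/(2)) · 1/(1 − w/(2)) = Σ_{n≥0} w^n / (2)^(n+1).
So c_n = 1/(2)^(n+1):
  c_0 = 1/(2)^1 = 1/2.
  c_1 = 1/(2)^2 = 1/4.
  c_2 = 1/(2)^3 = 1/8.
The series is valid for |w/d| < 1, i.e. |z − z₀| < |d|.
Radius of convergence: R = |4 − z₀| = |2| = 2 (distance from z₀ to the singularity z = 4).

c_0 = 1/2, c_1 = 1/4, c_2 = 1/8; R = 2.


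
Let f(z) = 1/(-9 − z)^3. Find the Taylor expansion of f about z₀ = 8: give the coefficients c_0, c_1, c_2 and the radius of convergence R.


Let w = z − z₀, so z = z₀ + w.
Then -9 − z = -9 − (z₀ + w) = (-9 − z₀) − w = -17 − w.
f(z) = 1/(-17 − w)^3 = (1/(-17)^3) · (1 − w/(-17))^{−3}.
By the binomial series (1−u)^{−3} = Σ_{n≥0} C(n+2, 2) u^n for |u|<1, with u = w/(-17):
  c_n = C(n+2, 2) / (-17)^(n+3).
  c_0 = 1/(-17)^3 = -1/4913.
  c_1 = 3/(-17)^4 = 3/83521.
  c_2 = 6/(-17)^5 = -6/1419857.
The series is valid for |w/d| < 1, i.e. |z − z₀| < |d|.
Radius of convergence: R = |-9 − z₀| = |-17| = 17 (distance from z₀ to the singularity z = -9).

c_0 = -1/4913, c_1 = 3/83521, c_2 = -6/1419857; R = 17.


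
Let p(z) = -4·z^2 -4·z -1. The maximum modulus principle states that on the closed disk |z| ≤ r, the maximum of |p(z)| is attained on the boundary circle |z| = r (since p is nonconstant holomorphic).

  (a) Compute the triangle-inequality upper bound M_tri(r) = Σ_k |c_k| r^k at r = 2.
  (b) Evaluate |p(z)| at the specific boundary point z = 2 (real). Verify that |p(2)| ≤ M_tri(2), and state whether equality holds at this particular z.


Coefficients: c_0 = -1, c_1 = -4, c_2 = -4. Radius r = 2.
Part (a). Triangle bound: M_tri(r) = Σ_k |c_k| r^k
  = |-1|·2^0 + |-4|·2^1 + |-4|·2^2
  = 1 + 8 + 16 = 25.
This bounds M(r) := max_{|z|=r} |p(z)| from above; equality holds iff all terms c_k z^k can be made to align in phase at a single z on |z|=r.
Part (b). At z = 2 (real, on the circle |z| = r):
  p(2) = (-1)·2^0 + (-4)·2^1 + (-4)·2^2 = -25.
  |p(2)| = 25.
Since all nonzero coefficients share the same sign, |p(2)| = 25 = M_tri(2); the triangle bound is attained at z = 2, so in fact M(r) = 25.

M_tri(2) = 25; |p(2)| = 25; equality at z=2: yes.


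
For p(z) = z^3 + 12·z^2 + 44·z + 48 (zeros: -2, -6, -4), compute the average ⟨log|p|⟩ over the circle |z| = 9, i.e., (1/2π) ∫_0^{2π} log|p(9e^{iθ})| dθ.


Zeros: -6, -4, -2; r = 9.
Inside |z| < r: -6, -4, -2. Outside (|z| ≥ r): ∅.
p(0) = 48, so log|p(0)| = log(48) = 3.8712.
Apply Jensen: I(r) = log|p(0)| + Σ_k log(r/|z_k|), summed over zeros inside |z| < r.
  log(r/|z_k|) for z_k = -2: log(9/2) = 1.5041
  log(r/|z_k|) for z_k = -6: log(9/6) = 0.4055
  log(r/|z_k|) for z_k = -4: log(9/4) = 0.8109
Sum over inside zeros: 2.7205.
I(r) = log|p(0)| + (inside sum) = 3.8712 + 2.7205 = 6.5917.
Closed form (all zeros inside, monic): I(r) = n·log(r) = 3·log(9) = 6.5917. ✓

I(r) ≈ 6.5917.


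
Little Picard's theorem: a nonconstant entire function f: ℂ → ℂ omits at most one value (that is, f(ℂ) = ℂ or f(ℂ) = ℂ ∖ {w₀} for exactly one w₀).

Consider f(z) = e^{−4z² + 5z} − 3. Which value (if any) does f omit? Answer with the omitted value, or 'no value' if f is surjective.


Little Picard bounds the complement of f(ℂ) to at most one point.
The exponent g(z) = −4z² + 5z is a nonconstant polynomial, hence surjective onto ℂ. So e^{g(z)} takes every value in {e^w : w ∈ ℂ} = ℂ ∖ {0}. Adding -3 shifts the range to ℂ ∖ {-3}. f omits exactly -3.

Omitted value: -3.


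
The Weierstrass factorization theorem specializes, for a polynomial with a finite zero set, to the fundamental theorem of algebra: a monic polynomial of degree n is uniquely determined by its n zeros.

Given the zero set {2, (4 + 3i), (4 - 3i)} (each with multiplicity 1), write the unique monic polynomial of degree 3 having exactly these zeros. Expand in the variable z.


The polynomial is p(z) = ∏_{α ∈ S} (z − α), where S = {2, (4 + 3i), (4 - 3i)}.
Expanding the product yields: p(z) = z^3 -10·z^2 + 41·z -50.
Note conjugate pairs combine to real quadratics: (z − (4+3i))(z − (4−3i)) = z² − 8z + 25.
The resulting polynomial has degree 3 and real coefficients as required.

p(z) = z^3 -10·z^2 + 41·z -50.


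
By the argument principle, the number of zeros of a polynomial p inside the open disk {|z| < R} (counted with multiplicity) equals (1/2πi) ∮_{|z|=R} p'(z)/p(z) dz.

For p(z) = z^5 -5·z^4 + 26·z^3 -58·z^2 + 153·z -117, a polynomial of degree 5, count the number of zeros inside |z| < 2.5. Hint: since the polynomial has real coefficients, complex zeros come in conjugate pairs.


The zeros of p are: (2 + 3i), (2 - 3i), 1, (0 + 3i), (0 - 3i).
Their magnitudes are: 3.606, 3.606, 1, 3, 3.
Zeros with |z| < R = 2.5: 1.
Count = 1.
By the argument principle, (1/2πi) ∮_{|z|=R} p'(z)/p(z) dz equals exactly this count.

Number of zeros inside |z| < 2.5: 1.


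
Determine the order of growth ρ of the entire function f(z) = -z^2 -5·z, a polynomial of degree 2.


|f(z)| ≤ Σ|c_k|·r^k = O(r^2) as r → ∞. Polynomial growth is O(e^{r^ε}) for every ε > 0 (since r^2/e^{r^ε} → 0), so ρ ≤ ε for all ε > 0, i.e. ρ = 0. Every nonconstant polynomial has order 0.
Therefore ρ = 0.

Order ρ = 0.


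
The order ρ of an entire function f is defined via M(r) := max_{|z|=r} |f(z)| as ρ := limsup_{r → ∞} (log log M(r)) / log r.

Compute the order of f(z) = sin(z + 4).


sin(w) is a linear combination of e^{iw} and e^{−iw} (or e^w, e^{−w} in the hyperbolic case), so |sin(w)| ≤ e^{|w|}. With w = z + 4, |w| ≤ 1|z| + 4 = 1r + 4 on |z| = r, giving M(r) ≤ e^{1r + 4}, so ρ ≤ 1. On a suitable ray (z = it for sin/cos; z = t for sinh/cosh, t real → ∞), |sin(z + 4)| grows like e^{1|t|}/2, so ρ ≥ 1. Hence ρ = 1.
Therefore ρ = 1.

Order ρ = 1.


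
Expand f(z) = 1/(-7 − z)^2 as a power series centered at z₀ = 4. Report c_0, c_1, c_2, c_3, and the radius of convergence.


Let w = z − z₀, so z = z₀ + w.
Then -7 − z = -7 − (z₀ + w) = (-7 − z₀) − w = -11 − w.
f(z) = 1/(-11 − w)^2 = (1/(-11)^2) · (1 − w/(-11))^{−2}.
By the binomial series (1−u)^{−2} = Σ_{n≥0} C(n+1, 1) u^n for |u|<1, with u = w/(-11):
  c_n = C(n+1, 1) / (-11)^(n+2).
  c_0 = 1/(-11)^2 = 1/121.
  c_1 = 2/(-11)^3 = -2/1331.
  c_2 = 3/(-11)^4 = 3/14641.
  c_3 = 4/(-11)^5 = -4/161051.
The series is valid for |w/d| < 1, i.e. |z − z₀| < |d|.
Radius of convergence: R = |-7 − z₀| = |-11| = 11 (distance from z₀ to the singularity z = -7).

c_0 = 1/121, c_1 = -2/1331, c_2 = 3/14641, c_3 = -4/161051; R = 11.


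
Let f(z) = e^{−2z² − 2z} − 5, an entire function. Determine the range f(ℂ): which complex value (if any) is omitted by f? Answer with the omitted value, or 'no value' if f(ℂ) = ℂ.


Little Picard bounds the complement of f(ℂ) to at most one point.
The exponent g(z) = −2z² − 2z is a nonconstant polynomial, hence surjective onto ℂ. So e^{g(z)} takes every value in {e^w : w ∈ ℂ} = ℂ ∖ {0}. Adding -5 shifts the range to ℂ ∖ {-5}. f omits exactly -5.

Omitted value: -5.


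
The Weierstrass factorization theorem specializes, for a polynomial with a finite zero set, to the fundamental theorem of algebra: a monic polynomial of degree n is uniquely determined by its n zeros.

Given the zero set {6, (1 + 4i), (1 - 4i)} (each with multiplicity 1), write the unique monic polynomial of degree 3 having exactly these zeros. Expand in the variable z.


The polynomial is p(z) = ∏_{α ∈ S} (z − α), where S = {6, (1 + 4i), (1 - 4i)}.
Expanding the product yields: p(z) = z^3 -8·z^2 + 29·z -102.
Note conjugate pairs combine to real quadratics: (z − (1+4i))(z − (1−4i)) = z² − 2z + 17.
The resulting polynomial has degree 3 and real coefficients as required.

p(z) = z^3 -8·z^2 + 29·z -102.


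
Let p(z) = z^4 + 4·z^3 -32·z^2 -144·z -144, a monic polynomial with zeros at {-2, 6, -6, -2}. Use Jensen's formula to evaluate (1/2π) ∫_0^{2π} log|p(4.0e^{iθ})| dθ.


Zeros: -6, -2, -2, 6; r = 4.0.
Inside |z| < r: -2, -2. Outside (|z| ≥ r): -6, 6.
p(0) = -144, so log|p(0)| = log(144) = 4.9698.
Apply Jensen: I(r) = log|p(0)| + Σ_k log(r/|z_k|), summed over zeros inside |z| < r.
  log(r/|z_k|) for z_k = -2: log(4.0/2) = 0.6931
  log(r/|z_k|) for z_k = -2: log(4.0/2) = 0.6931
  Outside zeros (-6, 6) contribute nothing to the Jensen sum.
Sum over inside zeros: 1.3863.
I(r) = log|p(0)| + (inside sum) = 4.9698 + 1.3863 = 6.3561.
Note: since some zeros are outside |z| ≤ r, the simplified n·log(r) form does NOT apply — only the inside zeros contribute.

I(r) ≈ 6.3561.


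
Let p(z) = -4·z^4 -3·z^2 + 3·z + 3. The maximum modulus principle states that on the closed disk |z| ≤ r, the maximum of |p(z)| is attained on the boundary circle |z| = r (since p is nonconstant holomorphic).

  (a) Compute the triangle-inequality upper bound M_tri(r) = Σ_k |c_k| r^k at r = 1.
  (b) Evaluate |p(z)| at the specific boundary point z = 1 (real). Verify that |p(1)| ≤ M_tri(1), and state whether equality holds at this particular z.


Coefficients: c_0 = 3, c_1 = 3, c_2 = -3, c_3 = 0, c_4 = -4. Radius r = 1.
Part (a). Triangle bound: M_tri(r) = Σ_k |c_k| r^k
  = |3|·1^0 + |3|·1^1 + |-3|·1^2 + |0|·1^3 + |-4|·1^4
  = 3 + 3 + 3 + 0 + 4 = 13.
This bounds M(r) := max_{|z|=r} |p(z)| from above; equality holds iff all terms c_k z^k can be made to align in phase at a single z on |z|=r.
Part (b). At z = 1 (real, on the circle |z| = r):
  p(1) = (3)·1^0 + (3)·1^1 + (-3)·1^2 + (0)·1^3 + (-4)·1^4 = -1.
  |p(1)| = 1.
Check: |p(1)| = 1 ≤ 13 = M_tri(1). ✓ Equality does not hold at z = 1 (the coefficients have mixed signs, so the terms do not all align in phase there).

M_tri(1) = 13; |p(1)| = 1; equality at z=1: no.


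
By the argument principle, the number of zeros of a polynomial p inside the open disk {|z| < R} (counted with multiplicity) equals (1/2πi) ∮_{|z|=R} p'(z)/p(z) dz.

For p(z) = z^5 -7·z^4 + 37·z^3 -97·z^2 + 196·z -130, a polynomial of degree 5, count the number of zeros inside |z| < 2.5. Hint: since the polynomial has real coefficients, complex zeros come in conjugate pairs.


The zeros of p are: (2 + 3i), (2 - 3i), (1 + 3i), (1 - 3i), 1.
Their magnitudes are: 3.606, 3.606, 3.162, 3.162, 1.
Zeros with |z| < R = 2.5: 1.
Count = 1.
By the argument principle, (1/2πi) ∮_{|z|=R} p'(z)/p(z) dz equals exactly this count.

Number of zeros inside |z| < 2.5: 1.


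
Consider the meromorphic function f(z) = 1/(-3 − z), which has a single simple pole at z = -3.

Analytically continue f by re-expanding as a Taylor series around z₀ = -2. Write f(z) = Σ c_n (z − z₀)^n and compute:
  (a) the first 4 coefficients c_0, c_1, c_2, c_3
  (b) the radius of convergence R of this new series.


Let w = z − z₀, so z = z₀ + w.
Then -3 − z = -3 − (z₀ + w) = (-3 − z₀) − w = -1 − w.
f(z) = 1/(-1 − w) = (1/(-1)) · 1/(1 − w/(-1)) = Σ_{n≥0} w^n / (-1)^(n+1).
So c_n = 1/(-1)^(n+1):
  c_0 = 1/(-1)^1 = -1.
  c_1 = 1/(-1)^2 = 1.
  c_2 = 1/(-1)^3 = -1.
  c_3 = 1/(-1)^4 = 1.
The series is valid for |w/d| < 1, i.e. |z − z₀| < |d|.
Radius of convergence: R = |-3 − z₀| = |-1| = 1 (distance from z₀ to the singularity z = -3).

c_0 = -1, c_1 = 1, c_2 = -1, c_3 = 1; R = 1.


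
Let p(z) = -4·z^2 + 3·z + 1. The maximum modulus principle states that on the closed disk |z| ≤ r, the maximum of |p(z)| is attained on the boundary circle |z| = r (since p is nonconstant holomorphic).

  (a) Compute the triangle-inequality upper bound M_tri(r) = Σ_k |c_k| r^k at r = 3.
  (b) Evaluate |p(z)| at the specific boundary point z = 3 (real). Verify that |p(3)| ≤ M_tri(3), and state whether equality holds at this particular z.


Coefficients: c_0 = 1, c_1 = 3, c_2 = -4. Radius r = 3.
Part (a). Triangle bound: M_tri(r) = Σ_k |c_k| r^k
  = |1|·3^0 + |3|·3^1 + |-4|·3^2
  = 1 + 9 + 36 = 46.
This bounds M(r) := max_{|z|=r} |p(z)| from above; equality holds iff all terms c_k z^k can be made to align in phase at a single z on |z|=r.
Part (b). At z = 3 (real, on the circle |z| = r):
  p(3) = (1)·3^0 + (3)·3^1 + (-4)·3^2 = -26.
  |p(3)| = 26.
Check: |p(3)| = 26 ≤ 46 = M_tri(3). ✓ Equality does not hold at z = 3 (the coefficients have mixed signs, so the terms do not all align in phase there).

M_tri(3) = 46; |p(3)| = 26; equality at z=3: no.


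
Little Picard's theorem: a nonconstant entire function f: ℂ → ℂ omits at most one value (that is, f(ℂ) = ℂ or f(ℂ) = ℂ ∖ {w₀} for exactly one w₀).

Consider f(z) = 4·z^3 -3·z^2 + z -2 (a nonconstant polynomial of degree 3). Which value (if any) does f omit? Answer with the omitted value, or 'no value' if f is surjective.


Little Picard bounds the complement of f(ℂ) to at most one point.
For every w ∈ ℂ, the equation p(z) − w = 0 is a nonconstant polynomial in z and hence has at least one root by the fundamental theorem of algebra. So p is surjective onto ℂ, omitting no value.

Omitted value: no value.


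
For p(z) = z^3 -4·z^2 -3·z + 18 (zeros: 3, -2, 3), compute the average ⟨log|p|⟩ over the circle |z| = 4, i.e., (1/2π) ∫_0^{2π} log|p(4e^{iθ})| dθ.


Zeros: -2, 3, 3; r = 4.
Inside |z| < r: -2, 3, 3. Outside (|z| ≥ r): ∅.
p(0) = 18, so log|p(0)| = log(18) = 2.8904.
Apply Jensen: I(r) = log|p(0)| + Σ_k log(r/|z_k|), summed over zeros inside |z| < r.
  log(r/|z_k|) for z_k = 3: log(4/3) = 0.2877
  log(r/|z_k|) for z_k = -2: log(4/2) = 0.6931
  log(r/|z_k|) for z_k = 3: log(4/3) = 0.2877
Sum over inside zeros: 1.2685.
I(r) = log|p(0)| + (inside sum) = 2.8904 + 1.2685 = 4.1589.
Closed form (all zeros inside, monic): I(r) = n·log(r) = 3·log(4) = 4.1589. ✓

I(r) ≈ 4.1589.


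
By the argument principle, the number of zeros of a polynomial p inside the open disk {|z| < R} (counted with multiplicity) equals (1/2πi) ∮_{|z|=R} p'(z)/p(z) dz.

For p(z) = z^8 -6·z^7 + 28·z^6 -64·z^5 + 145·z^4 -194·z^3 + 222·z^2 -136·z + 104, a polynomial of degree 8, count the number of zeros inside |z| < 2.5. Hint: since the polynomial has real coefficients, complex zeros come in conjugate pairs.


The zeros of p are: (0 + 1i), (0 - 1i), (1 + 1i), (1 - 1i), (0 + 2i), (0 - 2i), (2 + 3i), (2 - 3i).
Their magnitudes are: 1, 1, 1.414, 1.414, 2, 2, 3.606, 3.606.
Zeros with |z| < R = 2.5: (0 + 1i), (0 - 1i), (1 + 1i), (1 - 1i), (0 + 2i), (0 - 2i).
Count = 6.
By the argument principle, (1/2πi) ∮_{|z|=R} p'(z)/p(z) dz equals exactly this count.

Number of zeros inside |z| < 2.5: 6.


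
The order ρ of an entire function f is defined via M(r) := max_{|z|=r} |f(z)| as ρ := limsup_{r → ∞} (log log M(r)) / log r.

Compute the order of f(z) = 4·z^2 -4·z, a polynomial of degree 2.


|f(z)| ≤ Σ|c_k|·r^k = O(r^2) as r → ∞. Polynomial growth is O(e^{r^ε}) for every ε > 0 (since r^2/e^{r^ε} → 0), so ρ ≤ ε for all ε > 0, i.e. ρ = 0. Every nonconstant polynomial has order 0.
Therefore ρ = 0.

Order ρ = 0.


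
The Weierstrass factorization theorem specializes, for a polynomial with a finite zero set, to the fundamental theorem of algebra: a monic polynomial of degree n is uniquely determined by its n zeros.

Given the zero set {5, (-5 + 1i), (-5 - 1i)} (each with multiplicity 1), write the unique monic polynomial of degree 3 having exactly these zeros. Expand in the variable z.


The polynomial is p(z) = ∏_{α ∈ S} (z − α), where S = {5, (-5 + 1i), (-5 - 1i)}.
Expanding the product yields: p(z) = z^3 + 5·z^2 -24·z -130.
Note conjugate pairs combine to real quadratics: (z − (-5+1i))(z − (-5−1i)) = z² + 10z + 26.
The resulting polynomial has degree 3 and real coefficients as required.

p(z) = z^3 + 5·z^2 -24·z -130.


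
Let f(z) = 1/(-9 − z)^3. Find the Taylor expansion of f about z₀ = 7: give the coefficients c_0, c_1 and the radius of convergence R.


Let w = z − z₀, so z = z₀ + w.
Then -9 − z = -9 − (z₀ + w) = (-9 − z₀) − w = -16 − w.
f(z) = 1/(-16 − w)^3 = (1/(-16)^3) · (1 − w/(-16))^{−3}.
By the binomial series (1−u)^{−3} = Σ_{n≥0} C(n+2, 2) u^n for |u|<1, with u = w/(-16):
  c_n = C(n+2, 2) / (-16)^(n+3).
  c_0 = 1/(-16)^3 = -1/4096.
  c_1 = 3/(-16)^4 = 3/65536.
The series is valid for |w/d| < 1, i.e. |z − z₀| < |d|.
Radius of convergence: R = |-9 − z₀| = |-16| = 16 (distance from z₀ to the singularity z = -9).

c_0 = -1/4096, c_1 = 3/65536; R = 16.


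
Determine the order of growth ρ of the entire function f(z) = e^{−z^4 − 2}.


|e^{−z^4 − 2}| = e^{Re(-1·z^4) + -2} ≤ e^{1|z|^4 + -2} = e^{1r^4 + -2} on |z| = r, so ρ ≤ 4. Choosing z on |z|=r so that -1·z^4 is real positive (always possible by picking arg z appropriately) gives |f(z)| = e^{1r^4 + -2}, matching the bound. The additive constant -2 does not affect log log M(r) ~ 4·log r. Hence ρ = 4.
Therefore ρ = 4.

Order ρ = 4.


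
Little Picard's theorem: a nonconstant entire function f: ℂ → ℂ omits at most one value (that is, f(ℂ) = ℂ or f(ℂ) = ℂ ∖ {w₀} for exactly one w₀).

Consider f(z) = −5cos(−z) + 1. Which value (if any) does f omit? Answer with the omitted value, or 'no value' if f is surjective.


Little Picard bounds the complement of f(ℂ) to at most one point.
cos is entire and surjective onto ℂ: for every w ∈ ℂ, cos(ζ) = w has a solution ζ ∈ ℂ (e.g., via the complex inverse arccos). With ζ = −z this gives z = ζ/(-1). Then -5·cos(−z) takes every value in -5·ℂ = ℂ, and adding 1 is a bijection of ℂ. So f is surjective and omits no value. (Note: only on the real line is cos bounded by [−1, 1].)

Omitted value: no value.


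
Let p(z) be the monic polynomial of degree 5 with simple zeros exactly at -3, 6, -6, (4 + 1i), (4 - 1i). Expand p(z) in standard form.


The polynomial is p(z) = ∏_{α ∈ S} (z − α), where S = {-3, 6, -6, (4 + 1i), (4 - 1i)}.
Expanding the product yields: p(z) = z^5 -5·z^4 -43·z^3 + 231·z^2 + 252·z -1836.
Note conjugate pairs combine to real quadratics: (z − (4+1i))(z − (4−1i)) = z² − 8z + 17.
The resulting polynomial has degree 5 and real coefficients as required.

p(z) = z^5 -5·z^4 -43·z^3 + 231·z^2 + 252·z -1836.


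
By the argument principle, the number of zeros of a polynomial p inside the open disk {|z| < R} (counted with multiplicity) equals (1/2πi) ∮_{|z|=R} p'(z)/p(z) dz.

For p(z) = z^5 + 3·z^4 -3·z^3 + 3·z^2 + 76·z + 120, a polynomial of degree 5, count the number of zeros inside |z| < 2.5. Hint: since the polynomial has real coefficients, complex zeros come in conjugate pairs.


The zeros of p are: (-2 + 1i), (-2 - 1i), (2 + 2i), (2 - 2i), -3.
Their magnitudes are: 2.236, 2.236, 2.828, 2.828, 3.
Zeros with |z| < R = 2.5: (-2 + 1i), (-2 - 1i).
Count = 2.
By the argument principle, (1/2πi) ∮_{|z|=R} p'(z)/p(z) dz equals exactly this count.

Number of zeros inside |z| < 2.5: 2.


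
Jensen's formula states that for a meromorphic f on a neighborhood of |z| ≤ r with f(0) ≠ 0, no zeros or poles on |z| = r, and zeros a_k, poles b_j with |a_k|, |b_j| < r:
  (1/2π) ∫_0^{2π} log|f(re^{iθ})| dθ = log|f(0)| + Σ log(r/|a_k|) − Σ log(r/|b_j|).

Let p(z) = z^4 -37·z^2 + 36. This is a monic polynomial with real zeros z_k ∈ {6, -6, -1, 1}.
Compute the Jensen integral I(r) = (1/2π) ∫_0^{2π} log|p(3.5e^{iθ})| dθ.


Zeros: -6, -1, 1, 6; r = 3.5.
Inside |z| < r: -1, 1. Outside (|z| ≥ r): -6, 6.
p(0) = 36, so log|p(0)| = log(36) = 3.5835.
Apply Jensen: I(r) = log|p(0)| + Σ_k log(r/|z_k|), summed over zeros inside |z| < r.
  log(r/|z_k|) for z_k = -1: log(3.5/1) = 1.2528
  log(r/|z_k|) for z_k = 1: log(3.5/1) = 1.2528
  Outside zeros (-6, 6) contribute nothing to the Jensen sum.
Sum over inside zeros: 2.5055.
I(r) = log|p(0)| + (inside sum) = 3.5835 + 2.5055 = 6.0890.
Note: since some zeros are outside |z| ≤ r, the simplified n·log(r) form does NOT apply — only the inside zeros contribute.

I(r) ≈ 6.0890.


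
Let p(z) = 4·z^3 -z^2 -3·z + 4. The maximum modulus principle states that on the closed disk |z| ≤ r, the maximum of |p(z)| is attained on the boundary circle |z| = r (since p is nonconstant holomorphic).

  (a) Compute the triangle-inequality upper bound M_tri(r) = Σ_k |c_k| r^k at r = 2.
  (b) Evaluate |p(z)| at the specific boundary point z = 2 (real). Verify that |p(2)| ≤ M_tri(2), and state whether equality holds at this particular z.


Coefficients: c_0 = 4, c_1 = -3, c_2 = -1, c_3 = 4. Radius r = 2.
Part (a). Triangle bound: M_tri(r) = Σ_k |c_k| r^k
  = |4|·2^0 + |-3|·2^1 + |-1|·2^2 + |4|·2^3
  = 4 + 6 + 4 + 32 = 46.
This bounds M(r) := max_{|z|=r} |p(z)| from above; equality holds iff all terms c_k z^k can be made to align in phase at a single z on |z|=r.
Part (b). At z = 2 (real, on the circle |z| = r):
  p(2) = (4)·2^0 + (-3)·2^1 + (-1)·2^2 + (4)·2^3 = 26.
  |p(2)| = 26.
Check: |p(2)| = 26 ≤ 46 = M_tri(2). ✓ Equality does not hold at z = 2 (the coefficients have mixed signs, so the terms do not all align in phase there).

M_tri(2) = 46; |p(2)| = 26; equality at z=2: no.
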